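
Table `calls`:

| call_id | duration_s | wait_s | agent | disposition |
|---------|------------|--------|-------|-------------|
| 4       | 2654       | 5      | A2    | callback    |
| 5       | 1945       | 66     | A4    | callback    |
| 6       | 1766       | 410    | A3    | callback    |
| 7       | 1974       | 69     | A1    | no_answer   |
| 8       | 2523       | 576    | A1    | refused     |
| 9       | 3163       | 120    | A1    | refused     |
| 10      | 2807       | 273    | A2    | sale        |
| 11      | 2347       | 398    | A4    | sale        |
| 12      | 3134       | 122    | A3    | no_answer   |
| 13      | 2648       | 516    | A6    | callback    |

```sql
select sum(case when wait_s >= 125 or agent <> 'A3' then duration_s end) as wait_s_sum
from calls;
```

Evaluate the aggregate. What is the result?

21827

call_id=4: ✓ → 2654
call_id=5: ✓ → 1945
call_id=6: ✓ → 1766
call_id=7: ✓ → 1974
call_id=8: ✓ → 2523
call_id=9: ✓ → 3163
call_id=10: ✓ → 2807
call_id=11: ✓ → 2347
call_id=12: ✗
call_id=13: ✓ → 2648
wait_s_sum = 2654 + 1945 + 1766 + 1974 + 2523 + 3163 + 2807 + 2347 + 2648 = 21827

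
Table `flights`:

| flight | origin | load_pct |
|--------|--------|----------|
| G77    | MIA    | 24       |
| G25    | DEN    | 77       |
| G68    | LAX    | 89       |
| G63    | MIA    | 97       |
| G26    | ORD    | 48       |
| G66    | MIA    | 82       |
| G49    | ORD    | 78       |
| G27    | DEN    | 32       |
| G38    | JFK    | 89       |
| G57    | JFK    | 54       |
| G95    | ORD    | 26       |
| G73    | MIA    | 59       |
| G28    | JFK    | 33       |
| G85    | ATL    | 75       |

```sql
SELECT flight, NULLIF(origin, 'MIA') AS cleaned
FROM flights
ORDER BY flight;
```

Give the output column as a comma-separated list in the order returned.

flight=G25: origin=DEN vs MIA: differ → DEN
flight=G26: origin=ORD vs MIA: differ → ORD
flight=G27: origin=DEN vs MIA: differ → DEN
flight=G28: origin=JFK vs MIA: differ → JFK
flight=G38: origin=JFK vs MIA: differ → JFK
flight=G49: origin=ORD vs MIA: differ → ORD
flight=G57: origin=JFK vs MIA: differ → JFK
flight=G63: origin=MIA vs MIA: equal → NULL
flight=G66: origin=MIA vs MIA: equal → NULL
flight=G68: origin=LAX vs MIA: differ → LAX
flight=G73: origin=MIA vs MIA: equal → NULL
flight=G77: origin=MIA vs MIA: equal → NULL
flight=G85: origin=ATL vs MIA: differ → ATL
flight=G95: origin=ORD vs MIA: differ → ORD

DEN, ORD, DEN, JFK, JFK, ORD, JFK, NULL, NULL, LAX, NULL, NULL, ATL, ORD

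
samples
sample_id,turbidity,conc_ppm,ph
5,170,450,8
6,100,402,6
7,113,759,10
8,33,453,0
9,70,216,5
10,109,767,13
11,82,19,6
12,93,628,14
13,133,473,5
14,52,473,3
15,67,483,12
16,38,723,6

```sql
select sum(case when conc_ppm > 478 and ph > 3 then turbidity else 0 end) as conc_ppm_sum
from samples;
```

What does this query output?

sample_id=5: ✗
sample_id=6: ✗
sample_id=7: ✓ → 113
sample_id=8: ✗
sample_id=9: ✗
sample_id=10: ✓ → 109
sample_id=11: ✗
sample_id=12: ✓ → 93
sample_id=13: ✗
sample_id=14: ✗
sample_id=15: ✓ → 67
sample_id=16: ✓ → 38
conc_ppm_sum = 113 + 109 + 93 + 67 + 38 = 420

420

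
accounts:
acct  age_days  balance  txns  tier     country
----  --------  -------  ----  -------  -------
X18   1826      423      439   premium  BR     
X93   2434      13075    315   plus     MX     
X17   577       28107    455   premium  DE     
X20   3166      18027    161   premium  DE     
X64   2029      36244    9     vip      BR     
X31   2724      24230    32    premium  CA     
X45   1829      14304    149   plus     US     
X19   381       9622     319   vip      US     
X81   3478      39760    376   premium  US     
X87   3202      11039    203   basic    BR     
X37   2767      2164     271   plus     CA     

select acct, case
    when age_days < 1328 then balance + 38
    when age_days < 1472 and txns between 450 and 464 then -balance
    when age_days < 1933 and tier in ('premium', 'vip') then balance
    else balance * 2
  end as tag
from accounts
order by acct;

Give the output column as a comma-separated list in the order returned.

acct=X17: age_days < 1328 → 28145
acct=X18: age_days < 1933 and tier in ('premium', 'vip') → 423
acct=X19: age_days < 1328 → 9660
acct=X20: ELSE → 36054
acct=X31: ELSE → 48460
acct=X37: ELSE → 4328
acct=X45: ELSE → 28608
acct=X64: ELSE → 72488
acct=X81: ELSE → 79520
acct=X87: ELSE → 22078
acct=X93: ELSE → 26150

28145, 423, 9660, 36054, 48460, 4328, 28608, 72488, 79520, 22078, 26150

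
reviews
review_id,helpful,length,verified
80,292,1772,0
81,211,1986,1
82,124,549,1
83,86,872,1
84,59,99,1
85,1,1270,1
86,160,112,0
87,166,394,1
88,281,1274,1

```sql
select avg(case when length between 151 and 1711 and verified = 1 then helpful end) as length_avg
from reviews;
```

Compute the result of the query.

131.6

review_id=80: ✗
review_id=81: ✗
review_id=82: ✓ → 124
review_id=83: ✓ → 86
review_id=84: ✗
review_id=85: ✓ → 1
review_id=86: ✗
review_id=87: ✓ → 166
review_id=88: ✓ → 281
length_avg = (124 + 86 + 1 + 166 + 281) / 5 = 131.6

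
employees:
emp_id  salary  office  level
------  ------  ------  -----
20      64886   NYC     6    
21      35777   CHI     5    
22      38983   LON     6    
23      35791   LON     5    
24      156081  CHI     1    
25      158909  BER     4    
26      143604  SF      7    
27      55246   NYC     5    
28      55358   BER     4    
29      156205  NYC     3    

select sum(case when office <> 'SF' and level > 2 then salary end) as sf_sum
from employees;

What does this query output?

601155

emp_id=20: ✓ → 64886
emp_id=21: ✓ → 35777
emp_id=22: ✓ → 38983
emp_id=23: ✓ → 35791
emp_id=24: ✗
emp_id=25: ✓ → 158909
emp_id=26: ✗
emp_id=27: ✓ → 55246
emp_id=28: ✓ → 55358
emp_id=29: ✓ → 156205
sf_sum = 64886 + 35777 + 38983 + 35791 + 158909 + 55246 + 55358 + 156205 = 601155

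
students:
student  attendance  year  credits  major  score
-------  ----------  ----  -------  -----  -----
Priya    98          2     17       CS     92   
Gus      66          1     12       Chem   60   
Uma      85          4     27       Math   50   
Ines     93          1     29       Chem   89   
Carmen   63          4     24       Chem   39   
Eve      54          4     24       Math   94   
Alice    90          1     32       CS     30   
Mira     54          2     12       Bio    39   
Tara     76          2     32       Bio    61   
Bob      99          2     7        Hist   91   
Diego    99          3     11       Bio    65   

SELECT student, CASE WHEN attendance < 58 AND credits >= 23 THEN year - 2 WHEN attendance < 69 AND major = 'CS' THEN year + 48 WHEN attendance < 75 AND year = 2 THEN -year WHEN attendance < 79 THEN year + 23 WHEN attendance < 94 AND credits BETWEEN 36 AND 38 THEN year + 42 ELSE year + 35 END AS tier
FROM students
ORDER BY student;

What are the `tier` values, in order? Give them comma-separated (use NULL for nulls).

student=Alice: ELSE → 36
student=Bob: ELSE → 37
student=Carmen: attendance < 79 → 27
student=Diego: ELSE → 38
student=Eve: attendance < 58 AND credits >= 23 → 2
student=Gus: attendance < 79 → 24
student=Ines: ELSE → 36
student=Mira: attendance < 75 AND year = 2 → -2
student=Priya: ELSE → 37
student=Tara: attendance < 79 → 25
student=Uma: ELSE → 39

36, 37, 27, 38, 2, 24, 36, -2, 37, 25, 39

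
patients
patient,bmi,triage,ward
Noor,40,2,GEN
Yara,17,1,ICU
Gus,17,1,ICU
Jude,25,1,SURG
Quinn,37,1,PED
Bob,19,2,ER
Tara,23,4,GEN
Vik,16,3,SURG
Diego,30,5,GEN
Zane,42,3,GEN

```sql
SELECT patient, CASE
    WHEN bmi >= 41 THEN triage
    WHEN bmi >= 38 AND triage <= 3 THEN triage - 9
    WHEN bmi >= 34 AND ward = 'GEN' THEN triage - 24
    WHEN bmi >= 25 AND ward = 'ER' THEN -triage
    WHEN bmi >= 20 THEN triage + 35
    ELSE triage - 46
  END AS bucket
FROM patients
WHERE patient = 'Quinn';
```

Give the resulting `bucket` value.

patient = Quinn: bmi=37, triage=1, ward=PED.
bmi >= 41 → false
bmi >= 38 AND triage <= 3 → false
bmi >= 34 AND ward = 'GEN' → false
bmi >= 25 AND ward = 'ER' → false
bmi >= 20 → true → 36

36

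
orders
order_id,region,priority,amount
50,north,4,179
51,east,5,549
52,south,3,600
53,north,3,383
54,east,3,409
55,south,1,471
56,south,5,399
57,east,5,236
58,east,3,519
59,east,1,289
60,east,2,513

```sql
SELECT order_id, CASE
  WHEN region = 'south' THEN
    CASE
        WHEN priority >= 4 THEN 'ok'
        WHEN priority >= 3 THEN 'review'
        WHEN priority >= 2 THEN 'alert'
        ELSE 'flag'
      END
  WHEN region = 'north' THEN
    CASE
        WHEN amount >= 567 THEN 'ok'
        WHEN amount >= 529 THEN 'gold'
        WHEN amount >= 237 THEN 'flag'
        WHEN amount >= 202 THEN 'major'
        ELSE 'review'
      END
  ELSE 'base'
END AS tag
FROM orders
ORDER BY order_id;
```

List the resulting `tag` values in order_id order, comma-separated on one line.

review, base, review, flag, base, flag, ok, base, base, base, base

order_id=50: region='north' → inner[ELSE] → review
order_id=51: region='east' → outer ELSE → base
order_id=52: region='south' → inner[priority >= 3] → review
order_id=53: region='north' → inner[amount >= 237] → flag
order_id=54: region='east' → outer ELSE → base
order_id=55: region='south' → inner[ELSE] → flag
order_id=56: region='south' → inner[priority >= 4] → ok
order_id=57: region='east' → outer ELSE → base
order_id=58: region='east' → outer ELSE → base
order_id=59: region='east' → outer ELSE → base
order_id=60: region='east' → outer ELSE → base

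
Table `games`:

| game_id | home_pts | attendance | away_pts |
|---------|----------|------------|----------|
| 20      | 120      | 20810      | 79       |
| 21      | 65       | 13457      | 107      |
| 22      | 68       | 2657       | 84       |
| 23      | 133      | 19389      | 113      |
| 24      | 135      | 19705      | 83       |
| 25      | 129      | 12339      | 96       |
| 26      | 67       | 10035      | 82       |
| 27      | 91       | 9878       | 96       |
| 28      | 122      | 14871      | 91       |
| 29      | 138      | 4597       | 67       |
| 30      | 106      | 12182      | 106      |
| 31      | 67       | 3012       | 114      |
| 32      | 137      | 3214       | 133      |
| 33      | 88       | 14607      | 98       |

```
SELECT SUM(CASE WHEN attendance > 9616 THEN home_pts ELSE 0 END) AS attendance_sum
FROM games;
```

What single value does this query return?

game_id=20: ✓ → 120
game_id=21: ✓ → 65
game_id=22: ✗
game_id=23: ✓ → 133
game_id=24: ✓ → 135
game_id=25: ✓ → 129
game_id=26: ✓ → 67
game_id=27: ✓ → 91
game_id=28: ✓ → 122
game_id=29: ✗
game_id=30: ✓ → 106
game_id=31: ✗
game_id=32: ✗
game_id=33: ✓ → 88
attendance_sum = 120 + 65 + 133 + 135 + 129 + 67 + 91 + 122 + 106 + 88 = 1056

1056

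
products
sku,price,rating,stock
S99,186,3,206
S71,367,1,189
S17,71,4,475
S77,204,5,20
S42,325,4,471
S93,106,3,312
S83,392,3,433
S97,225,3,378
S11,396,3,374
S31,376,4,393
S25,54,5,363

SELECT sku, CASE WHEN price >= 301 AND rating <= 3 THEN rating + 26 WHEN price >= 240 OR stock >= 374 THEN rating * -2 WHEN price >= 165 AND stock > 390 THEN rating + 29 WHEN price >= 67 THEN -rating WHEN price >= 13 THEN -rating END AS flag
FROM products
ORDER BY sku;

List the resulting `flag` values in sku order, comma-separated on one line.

sku=S11: price >= 301 AND rating <= 3 → 29
sku=S17: price >= 240 OR stock >= 374 → -8
sku=S25: price >= 13 → -5
sku=S31: price >= 240 OR stock >= 374 → -8
sku=S42: price >= 240 OR stock >= 374 → -8
sku=S71: price >= 301 AND rating <= 3 → 27
sku=S77: price >= 67 → -5
sku=S83: price >= 301 AND rating <= 3 → 29
sku=S93: price >= 67 → -3
sku=S97: price >= 240 OR stock >= 374 → -6
sku=S99: price >= 67 → -3

29, -8, -5, -8, -8, 27, -5, 29, -3, -6, -3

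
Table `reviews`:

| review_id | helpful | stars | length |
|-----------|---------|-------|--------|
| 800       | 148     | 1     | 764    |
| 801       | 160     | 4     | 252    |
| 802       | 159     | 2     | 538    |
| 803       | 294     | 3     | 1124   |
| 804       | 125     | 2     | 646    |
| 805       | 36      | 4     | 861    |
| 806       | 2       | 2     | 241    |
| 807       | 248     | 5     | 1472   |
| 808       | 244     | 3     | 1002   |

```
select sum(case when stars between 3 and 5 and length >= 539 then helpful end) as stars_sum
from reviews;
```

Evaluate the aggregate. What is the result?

822

review_id=800: ✗
review_id=801: ✗
review_id=802: ✗
review_id=803: ✓ → 294
review_id=804: ✗
review_id=805: ✓ → 36
review_id=806: ✗
review_id=807: ✓ → 248
review_id=808: ✓ → 244
stars_sum = 294 + 36 + 248 + 244 = 822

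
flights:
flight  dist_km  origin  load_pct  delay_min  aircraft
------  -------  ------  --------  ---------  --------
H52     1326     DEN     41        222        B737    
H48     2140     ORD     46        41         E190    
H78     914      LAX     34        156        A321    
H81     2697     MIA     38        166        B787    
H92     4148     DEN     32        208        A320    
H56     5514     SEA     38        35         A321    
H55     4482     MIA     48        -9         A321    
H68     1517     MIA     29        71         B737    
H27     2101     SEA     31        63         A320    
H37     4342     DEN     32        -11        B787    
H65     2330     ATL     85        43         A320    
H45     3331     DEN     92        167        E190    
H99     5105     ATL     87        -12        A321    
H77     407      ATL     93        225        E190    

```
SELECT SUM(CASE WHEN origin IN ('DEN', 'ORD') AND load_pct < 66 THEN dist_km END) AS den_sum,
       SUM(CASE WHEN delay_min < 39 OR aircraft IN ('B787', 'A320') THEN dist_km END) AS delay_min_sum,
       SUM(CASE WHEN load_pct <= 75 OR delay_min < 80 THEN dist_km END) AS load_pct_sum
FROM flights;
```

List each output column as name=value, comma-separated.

den_sum=11956, delay_min_sum=30719, load_pct_sum=36616

[den_sum: origin IN ('DEN', 'ORD') AND load_pct < 66]
flight=H52: ✓ → 1326
flight=H48: ✓ → 2140
flight=H78: ✗
flight=H81: ✗
flight=H92: ✓ → 4148
flight=H56: ✗
flight=H55: ✗
flight=H68: ✗
flight=H27: ✗
flight=H37: ✓ → 4342
flight=H65: ✗
flight=H45: ✗
flight=H99: ✗
flight=H77: ✗
den_sum = 1326 + 2140 + 4148 + 4342 = 11956
—
[delay_min_sum: delay_min < 39 OR aircraft IN ('B787', 'A320')]
flight=H52: ✗
flight=H48: ✗
flight=H78: ✗
flight=H81: ✓ → 2697
flight=H92: ✓ → 4148
flight=H56: ✓ → 5514
flight=H55: ✓ → 4482
flight=H68: ✗
flight=H27: ✓ → 2101
flight=H37: ✓ → 4342
flight=H65: ✓ → 2330
flight=H45: ✗
flight=H99: ✓ → 5105
flight=H77: ✗
delay_min_sum = 2697 + 4148 + 5514 + 4482 + 2101 + 4342 + 2330 + 5105 = 30719
—
[load_pct_sum: load_pct <= 75 OR delay_min < 80]
flight=H52: ✓ → 1326
flight=H48: ✓ → 2140
flight=H78: ✓ → 914
flight=H81: ✓ → 2697
flight=H92: ✓ → 4148
flight=H56: ✓ → 5514
flight=H55: ✓ → 4482
flight=H68: ✓ → 1517
flight=H27: ✓ → 2101
flight=H37: ✓ → 4342
flight=H65: ✓ → 2330
flight=H45: ✗
flight=H99: ✓ → 5105
flight=H77: ✗
load_pct_sum = 1326 + 2140 + 914 + 2697 + 4148 + 5514 + 4482 + 1517 + 2101 + 4342 + 2330 + 5105 = 36616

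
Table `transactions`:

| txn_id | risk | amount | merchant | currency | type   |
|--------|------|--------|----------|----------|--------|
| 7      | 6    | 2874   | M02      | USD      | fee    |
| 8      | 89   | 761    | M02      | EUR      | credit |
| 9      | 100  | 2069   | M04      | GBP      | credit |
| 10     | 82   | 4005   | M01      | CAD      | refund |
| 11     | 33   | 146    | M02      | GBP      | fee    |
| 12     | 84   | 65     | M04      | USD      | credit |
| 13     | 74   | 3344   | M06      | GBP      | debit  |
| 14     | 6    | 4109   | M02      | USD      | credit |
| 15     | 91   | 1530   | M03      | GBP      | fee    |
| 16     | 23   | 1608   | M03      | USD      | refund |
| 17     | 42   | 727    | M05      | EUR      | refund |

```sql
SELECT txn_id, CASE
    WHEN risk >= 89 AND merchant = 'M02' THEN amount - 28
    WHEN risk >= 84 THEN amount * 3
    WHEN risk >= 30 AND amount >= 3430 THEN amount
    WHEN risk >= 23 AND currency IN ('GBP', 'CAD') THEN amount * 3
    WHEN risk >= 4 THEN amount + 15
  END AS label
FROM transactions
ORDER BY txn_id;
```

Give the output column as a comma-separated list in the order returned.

txn_id=7: risk >= 4 → 2889
txn_id=8: risk >= 89 AND merchant = 'M02' → 733
txn_id=9: risk >= 84 → 6207
txn_id=10: risk >= 30 AND amount >= 3430 → 4005
txn_id=11: risk >= 23 AND currency IN ('GBP', 'CAD') → 438
txn_id=12: risk >= 84 → 195
txn_id=13: risk >= 23 AND currency IN ('GBP', 'CAD') → 10032
txn_id=14: risk >= 4 → 4124
txn_id=15: risk >= 84 → 4590
txn_id=16: risk >= 4 → 1623
txn_id=17: risk >= 4 → 742

2889, 733, 6207, 4005, 438, 195, 10032, 4124, 4590, 1623, 742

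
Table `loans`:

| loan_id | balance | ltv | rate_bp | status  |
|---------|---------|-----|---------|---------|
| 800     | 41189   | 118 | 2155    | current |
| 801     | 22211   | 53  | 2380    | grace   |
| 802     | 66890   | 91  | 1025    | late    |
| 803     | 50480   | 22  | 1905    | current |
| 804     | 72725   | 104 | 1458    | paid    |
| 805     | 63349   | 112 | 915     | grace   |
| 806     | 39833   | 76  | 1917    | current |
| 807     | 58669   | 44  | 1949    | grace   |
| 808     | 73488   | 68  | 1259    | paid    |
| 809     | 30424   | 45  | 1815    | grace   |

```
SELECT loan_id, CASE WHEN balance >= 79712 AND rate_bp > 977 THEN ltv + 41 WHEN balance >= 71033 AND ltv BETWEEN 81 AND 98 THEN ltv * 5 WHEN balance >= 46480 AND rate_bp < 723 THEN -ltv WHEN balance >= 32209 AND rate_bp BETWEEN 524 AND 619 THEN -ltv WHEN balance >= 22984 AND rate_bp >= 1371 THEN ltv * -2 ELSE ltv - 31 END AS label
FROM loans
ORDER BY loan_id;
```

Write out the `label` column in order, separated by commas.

loan_id=800: balance >= 22984 AND rate_bp >= 1371 → -236
loan_id=801: ELSE → 22
loan_id=802: ELSE → 60
loan_id=803: balance >= 22984 AND rate_bp >= 1371 → -44
loan_id=804: balance >= 22984 AND rate_bp >= 1371 → -208
loan_id=805: ELSE → 81
loan_id=806: balance >= 22984 AND rate_bp >= 1371 → -152
loan_id=807: balance >= 22984 AND rate_bp >= 1371 → -88
loan_id=808: ELSE → 37
loan_id=809: balance >= 22984 AND rate_bp >= 1371 → -90

-236, 22, 60, -44, -208, 81, -152, -88, 37, -90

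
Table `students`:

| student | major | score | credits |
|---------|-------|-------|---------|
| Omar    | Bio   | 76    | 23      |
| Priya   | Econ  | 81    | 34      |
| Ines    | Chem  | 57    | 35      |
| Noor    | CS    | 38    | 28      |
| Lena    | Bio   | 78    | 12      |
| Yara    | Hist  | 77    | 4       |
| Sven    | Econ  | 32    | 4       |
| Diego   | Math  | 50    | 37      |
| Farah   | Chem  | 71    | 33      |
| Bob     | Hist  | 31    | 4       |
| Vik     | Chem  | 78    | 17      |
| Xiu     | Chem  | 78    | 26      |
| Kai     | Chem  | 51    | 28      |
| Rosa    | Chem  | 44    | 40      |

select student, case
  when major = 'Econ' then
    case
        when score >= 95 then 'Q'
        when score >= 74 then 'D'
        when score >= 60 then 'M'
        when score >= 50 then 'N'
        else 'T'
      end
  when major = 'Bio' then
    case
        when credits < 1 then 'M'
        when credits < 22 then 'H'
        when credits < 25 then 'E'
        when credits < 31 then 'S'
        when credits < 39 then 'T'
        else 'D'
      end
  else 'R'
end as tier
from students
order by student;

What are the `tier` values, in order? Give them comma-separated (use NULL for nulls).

student=Bob: major='Hist' → outer ELSE → R
student=Diego: major='Math' → outer ELSE → R
student=Farah: major='Chem' → outer ELSE → R
student=Ines: major='Chem' → outer ELSE → R
student=Kai: major='Chem' → outer ELSE → R
student=Lena: major='Bio' → inner[credits < 22] → H
student=Noor: major='CS' → outer ELSE → R
student=Omar: major='Bio' → inner[credits < 25] → E
student=Priya: major='Econ' → inner[score >= 74] → D
student=Rosa: major='Chem' → outer ELSE → R
student=Sven: major='Econ' → inner[ELSE] → T
student=Vik: major='Chem' → outer ELSE → R
student=Xiu: major='Chem' → outer ELSE → R
student=Yara: major='Hist' → outer ELSE → R

R, R, R, R, R, H, R, E, D, R, T, R, R, R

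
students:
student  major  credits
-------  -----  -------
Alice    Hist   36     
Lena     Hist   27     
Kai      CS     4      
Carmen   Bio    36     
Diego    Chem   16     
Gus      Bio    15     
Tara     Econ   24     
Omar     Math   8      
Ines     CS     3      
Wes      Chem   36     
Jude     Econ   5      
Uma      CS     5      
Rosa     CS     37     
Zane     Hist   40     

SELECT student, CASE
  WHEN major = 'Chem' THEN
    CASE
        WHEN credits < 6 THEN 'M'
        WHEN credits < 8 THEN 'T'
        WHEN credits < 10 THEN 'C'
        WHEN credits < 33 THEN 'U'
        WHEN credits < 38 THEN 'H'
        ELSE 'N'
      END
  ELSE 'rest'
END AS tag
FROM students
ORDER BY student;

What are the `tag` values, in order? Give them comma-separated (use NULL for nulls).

student=Alice: major='Hist' → outer ELSE → rest
student=Carmen: major='Bio' → outer ELSE → rest
student=Diego: major='Chem' → inner[credits < 33] → U
student=Gus: major='Bio' → outer ELSE → rest
student=Ines: major='CS' → outer ELSE → rest
student=Jude: major='Econ' → outer ELSE → rest
student=Kai: major='CS' → outer ELSE → rest
student=Lena: major='Hist' → outer ELSE → rest
student=Omar: major='Math' → outer ELSE → rest
student=Rosa: major='CS' → outer ELSE → rest
student=Tara: major='Econ' → outer ELSE → rest
student=Uma: major='CS' → outer ELSE → rest
student=Wes: major='Chem' → inner[credits < 38] → H
student=Zane: major='Hist' → outer ELSE → rest

rest, rest, U, rest, rest, rest, rest, rest, rest, rest, rest, rest, H, rest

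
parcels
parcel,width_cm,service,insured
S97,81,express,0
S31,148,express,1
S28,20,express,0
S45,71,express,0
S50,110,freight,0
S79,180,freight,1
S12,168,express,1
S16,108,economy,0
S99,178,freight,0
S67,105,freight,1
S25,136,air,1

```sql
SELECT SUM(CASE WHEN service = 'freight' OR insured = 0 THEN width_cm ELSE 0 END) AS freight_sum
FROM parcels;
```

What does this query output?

853

parcel=S97: ✓ → 81
parcel=S31: ✗
parcel=S28: ✓ → 20
parcel=S45: ✓ → 71
parcel=S50: ✓ → 110
parcel=S79: ✓ → 180
parcel=S12: ✗
parcel=S16: ✓ → 108
parcel=S99: ✓ → 178
parcel=S67: ✓ → 105
parcel=S25: ✗
freight_sum = 81 + 20 + 71 + 110 + 180 + 108 + 178 + 105 = 853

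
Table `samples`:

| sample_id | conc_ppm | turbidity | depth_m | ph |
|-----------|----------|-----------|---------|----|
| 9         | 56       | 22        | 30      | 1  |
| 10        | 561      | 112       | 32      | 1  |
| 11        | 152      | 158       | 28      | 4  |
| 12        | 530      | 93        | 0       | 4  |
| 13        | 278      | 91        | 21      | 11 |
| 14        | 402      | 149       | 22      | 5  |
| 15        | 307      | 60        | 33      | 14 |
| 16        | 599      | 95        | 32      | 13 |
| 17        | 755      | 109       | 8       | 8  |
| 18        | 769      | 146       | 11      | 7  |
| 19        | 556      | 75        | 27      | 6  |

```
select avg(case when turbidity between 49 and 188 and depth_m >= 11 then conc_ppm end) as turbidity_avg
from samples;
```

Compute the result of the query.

sample_id=9: ✗
sample_id=10: ✓ → 561
sample_id=11: ✓ → 152
sample_id=12: ✗
sample_id=13: ✓ → 278
sample_id=14: ✓ → 402
sample_id=15: ✓ → 307
sample_id=16: ✓ → 599
sample_id=17: ✗
sample_id=18: ✓ → 769
sample_id=19: ✓ → 556
turbidity_avg = (561 + 152 + 278 + 402 + 307 + 599 + 769 + 556) / 8 = 453

453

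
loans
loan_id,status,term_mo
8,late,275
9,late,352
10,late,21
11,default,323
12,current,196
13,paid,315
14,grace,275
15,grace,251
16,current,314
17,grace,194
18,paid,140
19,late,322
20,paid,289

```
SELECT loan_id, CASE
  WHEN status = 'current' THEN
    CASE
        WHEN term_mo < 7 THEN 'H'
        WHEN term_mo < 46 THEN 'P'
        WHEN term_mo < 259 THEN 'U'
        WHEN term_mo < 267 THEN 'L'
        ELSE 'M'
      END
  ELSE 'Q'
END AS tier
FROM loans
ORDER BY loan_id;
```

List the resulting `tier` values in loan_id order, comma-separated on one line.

Q, Q, Q, Q, U, Q, Q, Q, M, Q, Q, Q, Q

loan_id=8: status='late' → outer ELSE → Q
loan_id=9: status='late' → outer ELSE → Q
loan_id=10: status='late' → outer ELSE → Q
loan_id=11: status='default' → outer ELSE → Q
loan_id=12: status='current' → inner[term_mo < 259] → U
loan_id=13: status='paid' → outer ELSE → Q
loan_id=14: status='grace' → outer ELSE → Q
loan_id=15: status='grace' → outer ELSE → Q
loan_id=16: status='current' → inner[ELSE] → M
loan_id=17: status='grace' → outer ELSE → Q
loan_id=18: status='paid' → outer ELSE → Q
loan_id=19: status='late' → outer ELSE → Q
loan_id=20: status='paid' → outer ELSE → Q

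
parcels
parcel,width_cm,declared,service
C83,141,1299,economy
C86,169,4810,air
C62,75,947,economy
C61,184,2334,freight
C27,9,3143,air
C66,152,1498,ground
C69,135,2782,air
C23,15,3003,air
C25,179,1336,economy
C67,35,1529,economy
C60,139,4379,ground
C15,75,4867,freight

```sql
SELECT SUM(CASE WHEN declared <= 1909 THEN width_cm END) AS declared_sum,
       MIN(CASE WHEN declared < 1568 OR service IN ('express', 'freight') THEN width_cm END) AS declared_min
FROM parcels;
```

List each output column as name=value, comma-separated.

[declared_sum: declared <= 1909]
parcel=C83: ✓ → 141
parcel=C86: ✗
parcel=C62: ✓ → 75
parcel=C61: ✗
parcel=C27: ✗
parcel=C66: ✓ → 152
parcel=C69: ✗
parcel=C23: ✗
parcel=C25: ✓ → 179
parcel=C67: ✓ → 35
parcel=C60: ✗
parcel=C15: ✗
declared_sum = 141 + 75 + 152 + 179 + 35 = 582
—
[declared_min: declared < 1568 OR service IN ('express', 'freight')]
parcel=C83: ✓ → 141
parcel=C86: ✗
parcel=C62: ✓ → 75
parcel=C61: ✓ → 184
parcel=C27: ✗
parcel=C66: ✓ → 152
parcel=C69: ✗
parcel=C23: ✗
parcel=C25: ✓ → 179
parcel=C67: ✓ → 35
parcel=C60: ✗
parcel=C15: ✓ → 75
declared_min = MIN(141, 75, 184, 152, 179, 35, 75) = 35

declared_sum=582, declared_min=35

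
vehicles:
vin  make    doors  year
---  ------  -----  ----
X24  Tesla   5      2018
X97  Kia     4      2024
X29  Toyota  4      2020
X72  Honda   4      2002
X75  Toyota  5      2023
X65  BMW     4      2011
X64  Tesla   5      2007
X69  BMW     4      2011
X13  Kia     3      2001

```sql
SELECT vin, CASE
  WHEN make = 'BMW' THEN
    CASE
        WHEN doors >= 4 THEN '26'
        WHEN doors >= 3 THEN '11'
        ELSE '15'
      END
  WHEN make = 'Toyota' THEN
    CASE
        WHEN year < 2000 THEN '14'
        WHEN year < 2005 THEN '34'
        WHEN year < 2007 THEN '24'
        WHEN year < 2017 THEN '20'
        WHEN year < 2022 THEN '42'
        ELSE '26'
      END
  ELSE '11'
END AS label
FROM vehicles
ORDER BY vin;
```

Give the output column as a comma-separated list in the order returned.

11, 11, 42, 11, 26, 26, 11, 26, 11

vin=X13: make='Kia' → outer ELSE → 11
vin=X24: make='Tesla' → outer ELSE → 11
vin=X29: make='Toyota' → inner[year < 2022] → 42
vin=X64: make='Tesla' → outer ELSE → 11
vin=X65: make='BMW' → inner[doors >= 4] → 26
vin=X69: make='BMW' → inner[doors >= 4] → 26
vin=X72: make='Honda' → outer ELSE → 11
vin=X75: make='Toyota' → inner[ELSE] → 26
vin=X97: make='Kia' → outer ELSE → 11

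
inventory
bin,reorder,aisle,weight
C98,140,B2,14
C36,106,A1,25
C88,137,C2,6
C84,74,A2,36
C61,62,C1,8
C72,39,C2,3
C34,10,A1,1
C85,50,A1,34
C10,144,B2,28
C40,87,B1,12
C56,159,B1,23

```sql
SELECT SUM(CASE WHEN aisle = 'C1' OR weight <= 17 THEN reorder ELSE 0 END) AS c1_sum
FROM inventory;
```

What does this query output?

bin=C98: ✓ → 140
bin=C36: ✗
bin=C88: ✓ → 137
bin=C84: ✗
bin=C61: ✓ → 62
bin=C72: ✓ → 39
bin=C34: ✓ → 10
bin=C85: ✗
bin=C10: ✗
bin=C40: ✓ → 87
bin=C56: ✗
c1_sum = 140 + 137 + 62 + 39 + 10 + 87 = 475

475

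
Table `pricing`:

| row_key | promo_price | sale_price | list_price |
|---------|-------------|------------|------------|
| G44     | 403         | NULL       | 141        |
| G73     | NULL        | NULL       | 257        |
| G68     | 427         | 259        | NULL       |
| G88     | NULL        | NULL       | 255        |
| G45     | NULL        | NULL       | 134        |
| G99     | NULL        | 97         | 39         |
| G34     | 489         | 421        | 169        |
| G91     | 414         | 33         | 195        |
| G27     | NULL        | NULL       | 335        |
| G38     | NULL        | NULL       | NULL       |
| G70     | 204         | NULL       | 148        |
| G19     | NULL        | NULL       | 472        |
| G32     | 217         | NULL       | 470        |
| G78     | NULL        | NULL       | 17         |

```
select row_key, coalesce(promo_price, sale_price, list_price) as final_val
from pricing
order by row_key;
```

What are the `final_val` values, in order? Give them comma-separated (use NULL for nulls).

row_key=G19: promo_price=NULL, sale_price=NULL, list_price=472 → 472
row_key=G27: promo_price=NULL, sale_price=NULL, list_price=335 → 335
row_key=G32: promo_price=217 → 217
row_key=G34: promo_price=489 → 489
row_key=G38: promo_price=NULL, sale_price=NULL, list_price=NULL (all NULL) → NULL
row_key=G44: promo_price=403 → 403
row_key=G45: promo_price=NULL, sale_price=NULL, list_price=134 → 134
row_key=G68: promo_price=427 → 427
row_key=G70: promo_price=204 → 204
row_key=G73: promo_price=NULL, sale_price=NULL, list_price=257 → 257
row_key=G78: promo_price=NULL, sale_price=NULL, list_price=17 → 17
row_key=G88: promo_price=NULL, sale_price=NULL, list_price=255 → 255
row_key=G91: promo_price=414 → 414
row_key=G99: promo_price=NULL, sale_price=97 → 97

472, 335, 217, 489, NULL, 403, 134, 427, 204, 257, 17, 255, 414, 97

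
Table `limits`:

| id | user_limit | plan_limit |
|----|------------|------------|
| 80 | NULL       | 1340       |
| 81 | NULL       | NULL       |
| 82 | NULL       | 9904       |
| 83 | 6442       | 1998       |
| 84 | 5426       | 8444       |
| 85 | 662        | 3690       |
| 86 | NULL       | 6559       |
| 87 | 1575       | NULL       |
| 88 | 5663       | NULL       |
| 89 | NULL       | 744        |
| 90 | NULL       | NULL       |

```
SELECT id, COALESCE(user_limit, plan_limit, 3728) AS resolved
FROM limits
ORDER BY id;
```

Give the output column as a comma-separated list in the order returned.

id=80: user_limit=NULL, plan_limit=1340 → 1340
id=81: user_limit=NULL, plan_limit=NULL, → literal 3728 → 3728
id=82: user_limit=NULL, plan_limit=9904 → 9904
id=83: user_limit=6442 → 6442
id=84: user_limit=5426 → 5426
id=85: user_limit=662 → 662
id=86: user_limit=NULL, plan_limit=6559 → 6559
id=87: user_limit=1575 → 1575
id=88: user_limit=5663 → 5663
id=89: user_limit=NULL, plan_limit=744 → 744
id=90: user_limit=NULL, plan_limit=NULL, → literal 3728 → 3728

1340, 3728, 9904, 6442, 5426, 662, 6559, 1575, 5663, 744, 3728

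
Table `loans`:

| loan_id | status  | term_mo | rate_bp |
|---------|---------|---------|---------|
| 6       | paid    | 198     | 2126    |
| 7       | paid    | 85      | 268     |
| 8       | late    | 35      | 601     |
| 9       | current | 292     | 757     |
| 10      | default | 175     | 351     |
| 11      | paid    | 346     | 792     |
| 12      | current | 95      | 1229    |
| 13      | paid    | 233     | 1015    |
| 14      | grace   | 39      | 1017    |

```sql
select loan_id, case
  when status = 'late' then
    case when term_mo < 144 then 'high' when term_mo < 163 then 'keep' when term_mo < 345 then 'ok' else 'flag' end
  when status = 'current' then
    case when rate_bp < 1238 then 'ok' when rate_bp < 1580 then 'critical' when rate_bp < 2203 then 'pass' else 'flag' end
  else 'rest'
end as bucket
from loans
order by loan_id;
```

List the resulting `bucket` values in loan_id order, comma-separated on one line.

rest, rest, high, ok, rest, rest, ok, rest, rest

loan_id=6: status='paid' → outer ELSE → rest
loan_id=7: status='paid' → outer ELSE → rest
loan_id=8: status='late' → inner[term_mo < 144] → high
loan_id=9: status='current' → inner[rate_bp < 1238] → ok
loan_id=10: status='default' → outer ELSE → rest
loan_id=11: status='paid' → outer ELSE → rest
loan_id=12: status='current' → inner[rate_bp < 1238] → ok
loan_id=13: status='paid' → outer ELSE → rest
loan_id=14: status='grace' → outer ELSE → rest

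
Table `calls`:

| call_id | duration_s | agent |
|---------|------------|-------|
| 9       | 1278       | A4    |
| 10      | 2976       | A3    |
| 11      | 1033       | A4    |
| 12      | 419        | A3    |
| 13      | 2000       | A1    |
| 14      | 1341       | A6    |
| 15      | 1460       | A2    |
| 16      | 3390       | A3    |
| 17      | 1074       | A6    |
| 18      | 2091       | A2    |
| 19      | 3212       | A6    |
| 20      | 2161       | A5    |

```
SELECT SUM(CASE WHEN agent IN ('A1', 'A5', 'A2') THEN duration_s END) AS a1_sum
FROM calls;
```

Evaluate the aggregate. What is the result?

call_id=9: ✗
call_id=10: ✗
call_id=11: ✗
call_id=12: ✗
call_id=13: ✓ → 2000
call_id=14: ✗
call_id=15: ✓ → 1460
call_id=16: ✗
call_id=17: ✗
call_id=18: ✓ → 2091
call_id=19: ✗
call_id=20: ✓ → 2161
a1_sum = 2000 + 1460 + 2091 + 2161 = 7712

7712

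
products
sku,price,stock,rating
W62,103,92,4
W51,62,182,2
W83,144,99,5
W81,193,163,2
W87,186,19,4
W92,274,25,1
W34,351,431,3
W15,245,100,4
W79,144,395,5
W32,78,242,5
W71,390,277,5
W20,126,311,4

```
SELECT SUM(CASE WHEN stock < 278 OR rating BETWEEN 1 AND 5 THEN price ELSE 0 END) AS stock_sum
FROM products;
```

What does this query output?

sku=W62: ✓ → 103
sku=W51: ✓ → 62
sku=W83: ✓ → 144
sku=W81: ✓ → 193
sku=W87: ✓ → 186
sku=W92: ✓ → 274
sku=W34: ✓ → 351
sku=W15: ✓ → 245
sku=W79: ✓ → 144
sku=W32: ✓ → 78
sku=W71: ✓ → 390
sku=W20: ✓ → 126
stock_sum = 103 + 62 + 144 + 193 + 186 + 274 + 351 + 245 + 144 + 78 + 390 + 126 = 2296

2296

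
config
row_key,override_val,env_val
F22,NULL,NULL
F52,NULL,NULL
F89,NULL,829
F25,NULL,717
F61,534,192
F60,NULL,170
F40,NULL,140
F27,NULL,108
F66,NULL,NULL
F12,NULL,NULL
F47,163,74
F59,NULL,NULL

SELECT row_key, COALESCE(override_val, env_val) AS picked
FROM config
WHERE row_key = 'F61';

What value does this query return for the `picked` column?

534

row_key = F61: override_val=534, env_val=192.
override_val=534 → 534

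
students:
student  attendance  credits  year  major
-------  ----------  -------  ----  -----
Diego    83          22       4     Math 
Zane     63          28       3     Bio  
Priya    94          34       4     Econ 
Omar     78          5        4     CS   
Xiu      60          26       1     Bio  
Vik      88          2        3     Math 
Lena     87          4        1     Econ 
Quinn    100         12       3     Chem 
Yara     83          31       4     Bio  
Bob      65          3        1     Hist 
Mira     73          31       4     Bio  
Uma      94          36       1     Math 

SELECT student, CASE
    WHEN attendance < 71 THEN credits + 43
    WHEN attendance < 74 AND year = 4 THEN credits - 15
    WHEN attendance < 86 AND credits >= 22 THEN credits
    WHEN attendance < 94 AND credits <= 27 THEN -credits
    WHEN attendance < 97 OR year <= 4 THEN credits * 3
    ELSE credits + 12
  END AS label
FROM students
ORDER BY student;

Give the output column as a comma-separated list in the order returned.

46, 22, -4, 16, -5, 102, 36, 108, -2, 69, 31, 71

student=Bob: attendance < 71 → 46
student=Diego: attendance < 86 AND credits >= 22 → 22
student=Lena: attendance < 94 AND credits <= 27 → -4
student=Mira: attendance < 74 AND year = 4 → 16
student=Omar: attendance < 94 AND credits <= 27 → -5
student=Priya: attendance < 97 OR year <= 4 → 102
student=Quinn: attendance < 97 OR year <= 4 → 36
student=Uma: attendance < 97 OR year <= 4 → 108
student=Vik: attendance < 94 AND credits <= 27 → -2
student=Xiu: attendance < 71 → 69
student=Yara: attendance < 86 AND credits >= 22 → 31
student=Zane: attendance < 71 → 71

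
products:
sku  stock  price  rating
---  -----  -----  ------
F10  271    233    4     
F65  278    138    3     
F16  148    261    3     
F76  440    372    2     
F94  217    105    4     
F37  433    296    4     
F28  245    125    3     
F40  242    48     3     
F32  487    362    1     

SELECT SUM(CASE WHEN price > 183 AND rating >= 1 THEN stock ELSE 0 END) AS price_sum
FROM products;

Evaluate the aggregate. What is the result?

sku=F10: ✓ → 271
sku=F65: ✗
sku=F16: ✓ → 148
sku=F76: ✓ → 440
sku=F94: ✗
sku=F37: ✓ → 433
sku=F28: ✗
sku=F40: ✗
sku=F32: ✓ → 487
price_sum = 271 + 148 + 440 + 433 + 487 = 1779

1779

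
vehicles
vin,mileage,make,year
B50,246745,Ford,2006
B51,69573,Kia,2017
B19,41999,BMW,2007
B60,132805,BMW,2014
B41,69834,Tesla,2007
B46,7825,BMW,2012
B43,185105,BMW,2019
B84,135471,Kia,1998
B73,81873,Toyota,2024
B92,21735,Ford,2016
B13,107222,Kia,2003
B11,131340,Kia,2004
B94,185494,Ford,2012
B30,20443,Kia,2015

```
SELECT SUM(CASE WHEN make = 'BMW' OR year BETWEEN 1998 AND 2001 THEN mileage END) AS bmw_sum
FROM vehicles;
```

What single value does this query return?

vin=B50: ✗
vin=B51: ✗
vin=B19: ✓ → 41999
vin=B60: ✓ → 132805
vin=B41: ✗
vin=B46: ✓ → 7825
vin=B43: ✓ → 185105
vin=B84: ✓ → 135471
vin=B73: ✗
vin=B92: ✗
vin=B13: ✗
vin=B11: ✗
vin=B94: ✗
vin=B30: ✗
bmw_sum = 41999 + 132805 + 7825 + 185105 + 135471 = 503205

503205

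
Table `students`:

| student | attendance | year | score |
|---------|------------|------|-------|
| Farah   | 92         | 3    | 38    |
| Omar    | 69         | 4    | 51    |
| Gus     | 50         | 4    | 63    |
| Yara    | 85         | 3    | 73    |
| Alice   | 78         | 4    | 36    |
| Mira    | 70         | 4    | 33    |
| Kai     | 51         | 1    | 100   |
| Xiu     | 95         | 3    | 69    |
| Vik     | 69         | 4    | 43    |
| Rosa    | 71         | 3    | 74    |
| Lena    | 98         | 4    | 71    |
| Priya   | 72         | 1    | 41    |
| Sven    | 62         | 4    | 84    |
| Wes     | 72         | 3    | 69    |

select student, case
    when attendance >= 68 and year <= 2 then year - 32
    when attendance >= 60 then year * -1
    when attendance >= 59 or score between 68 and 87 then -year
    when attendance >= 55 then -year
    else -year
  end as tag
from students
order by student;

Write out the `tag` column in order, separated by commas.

student=Alice: attendance >= 60 → -4
student=Farah: attendance >= 60 → -3
student=Gus: ELSE → -4
student=Kai: ELSE → -1
student=Lena: attendance >= 60 → -4
student=Mira: attendance >= 60 → -4
student=Omar: attendance >= 60 → -4
student=Priya: attendance >= 68 and year <= 2 → -31
student=Rosa: attendance >= 60 → -3
student=Sven: attendance >= 60 → -4
student=Vik: attendance >= 60 → -4
student=Wes: attendance >= 60 → -3
student=Xiu: attendance >= 60 → -3
student=Yara: attendance >= 60 → -3

-4, -3, -4, -1, -4, -4, -4, -31, -3, -4, -4, -3, -3, -3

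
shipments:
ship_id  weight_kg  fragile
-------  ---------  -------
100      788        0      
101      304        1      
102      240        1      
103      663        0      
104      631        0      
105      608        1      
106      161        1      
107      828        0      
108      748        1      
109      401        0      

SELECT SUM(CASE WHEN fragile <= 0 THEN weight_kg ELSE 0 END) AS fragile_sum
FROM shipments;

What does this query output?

ship_id=100: ✓ → 788
ship_id=101: ✗
ship_id=102: ✗
ship_id=103: ✓ → 663
ship_id=104: ✓ → 631
ship_id=105: ✗
ship_id=106: ✗
ship_id=107: ✓ → 828
ship_id=108: ✗
ship_id=109: ✓ → 401
fragile_sum = 788 + 663 + 631 + 828 + 401 = 3311

3311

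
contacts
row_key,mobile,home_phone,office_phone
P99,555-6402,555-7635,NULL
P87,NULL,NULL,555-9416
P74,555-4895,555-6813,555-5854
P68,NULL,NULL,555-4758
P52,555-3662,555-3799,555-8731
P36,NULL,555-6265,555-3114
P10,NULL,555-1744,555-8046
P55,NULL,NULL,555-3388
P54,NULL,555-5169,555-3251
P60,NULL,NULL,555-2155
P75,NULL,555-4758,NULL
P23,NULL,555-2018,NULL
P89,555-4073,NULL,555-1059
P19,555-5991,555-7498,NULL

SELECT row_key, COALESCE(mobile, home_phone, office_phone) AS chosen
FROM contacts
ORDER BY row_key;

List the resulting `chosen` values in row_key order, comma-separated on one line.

555-1744, 555-5991, 555-2018, 555-6265, 555-3662, 555-5169, 555-3388, 555-2155, 555-4758, 555-4895, 555-4758, 555-9416, 555-4073, 555-6402

row_key=P10: mobile=NULL, home_phone=555-1744 → 555-1744
row_key=P19: mobile=555-5991 → 555-5991
row_key=P23: mobile=NULL, home_phone=555-2018 → 555-2018
row_key=P36: mobile=NULL, home_phone=555-6265 → 555-6265
row_key=P52: mobile=555-3662 → 555-3662
row_key=P54: mobile=NULL, home_phone=555-5169 → 555-5169
row_key=P55: mobile=NULL, home_phone=NULL, office_phone=555-3388 → 555-3388
row_key=P60: mobile=NULL, home_phone=NULL, office_phone=555-2155 → 555-2155
row_key=P68: mobile=NULL, home_phone=NULL, office_phone=555-4758 → 555-4758
row_key=P74: mobile=555-4895 → 555-4895
row_key=P75: mobile=NULL, home_phone=555-4758 → 555-4758
row_key=P87: mobile=NULL, home_phone=NULL, office_phone=555-9416 → 555-9416
row_key=P89: mobile=555-4073 → 555-4073
row_key=P99: mobile=555-6402 → 555-6402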